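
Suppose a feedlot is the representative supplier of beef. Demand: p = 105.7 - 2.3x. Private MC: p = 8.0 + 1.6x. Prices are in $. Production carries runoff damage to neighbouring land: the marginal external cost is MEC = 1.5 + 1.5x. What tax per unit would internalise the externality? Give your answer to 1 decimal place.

Social marginal cost = private MC + MEC = 9.5 + 3.1x.
Set SMC = demand: 9.5 + 3.1x = 105.7 - 2.3x → x* = 17.8148.
The Pigouvian tax equals MEC at x*: 1.5 + 1.5×17.8148 = 28.2222.

tax = $28.2 per unit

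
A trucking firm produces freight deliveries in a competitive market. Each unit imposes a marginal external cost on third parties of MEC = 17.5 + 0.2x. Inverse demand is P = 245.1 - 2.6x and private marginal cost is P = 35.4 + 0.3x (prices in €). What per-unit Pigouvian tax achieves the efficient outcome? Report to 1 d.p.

tax = €29.9 per unit

Social marginal cost = private MC + MEC = 52.9 + 0.5x.
Set SMC = demand: 52.9 + 0.5x = 245.1 - 2.6x → x* = 62.0000.
The Pigouvian tax equals MEC at x*: 17.5 + 0.2×62.0000 = 29.9000.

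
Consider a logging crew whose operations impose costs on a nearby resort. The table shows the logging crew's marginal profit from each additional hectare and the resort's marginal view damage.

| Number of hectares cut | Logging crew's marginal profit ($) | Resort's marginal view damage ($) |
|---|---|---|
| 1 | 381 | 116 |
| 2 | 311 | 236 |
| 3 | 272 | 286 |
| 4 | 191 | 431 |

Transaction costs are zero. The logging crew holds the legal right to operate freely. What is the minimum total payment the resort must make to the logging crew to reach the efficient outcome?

Left alone the logging crew would choose level 4 (marginal profit stays positive).
Efficient level: k* = 2 (marginal profit ≥ marginal view damage through 2).
The resort must at least cover the logging crew's forgone profit from cutting 4→2: 272 + 191 = 463.

$463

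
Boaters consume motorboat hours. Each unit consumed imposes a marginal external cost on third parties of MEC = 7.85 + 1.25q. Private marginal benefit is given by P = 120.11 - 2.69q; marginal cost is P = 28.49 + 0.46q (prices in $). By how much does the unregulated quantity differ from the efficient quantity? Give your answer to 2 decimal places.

Market equilibrium (private): 28.49 + 0.46q = 120.11 - 2.69q → q_m = 29.0857.
Social marginal benefit = demand − MEC = 112.26 - 3.94q.
Set SMB = MC: 112.26 - 3.94q = 28.49 + 0.46q → q* = 19.0386.
Gap = |29.0857 − 19.0386| = 10.0471.

10.05 units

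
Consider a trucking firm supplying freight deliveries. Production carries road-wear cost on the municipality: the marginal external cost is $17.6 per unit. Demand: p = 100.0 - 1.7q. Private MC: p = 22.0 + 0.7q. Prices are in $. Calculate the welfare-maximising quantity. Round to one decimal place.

Social marginal cost = private MC + MEC = 39.6 + 0.7q.
Set SMC = demand: 39.6 + 0.7q = 100.0 - 1.7q → q* = 25.1667.

q* = 25.2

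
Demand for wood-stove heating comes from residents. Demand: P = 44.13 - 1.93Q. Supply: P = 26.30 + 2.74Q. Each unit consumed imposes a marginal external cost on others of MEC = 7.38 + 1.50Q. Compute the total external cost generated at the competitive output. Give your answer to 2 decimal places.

39.11

Market equilibrium (private): 26.30 + 2.74Q = 44.13 - 1.93Q → Q_m = 3.8180.
Total external cost = ∫₀^{Q_m} (7.38 + 1.50Q) dQ = 7.38×3.8180 + ½×1.50×3.8180² = 39.1097.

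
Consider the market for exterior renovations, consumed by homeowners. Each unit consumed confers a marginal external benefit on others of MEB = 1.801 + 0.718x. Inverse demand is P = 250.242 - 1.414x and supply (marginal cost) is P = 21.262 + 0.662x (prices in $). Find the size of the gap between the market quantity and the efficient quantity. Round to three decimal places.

Market equilibrium (private): 21.262 + 0.662x = 250.242 - 1.414x → x_m = 110.2987.
Social marginal benefit = demand + MEB = 252.043 - 0.696x.
Set SMB = MC: 252.043 - 0.696x = 21.262 + 0.662x → x* = 169.9418.
Gap = |110.2987 − 169.9418| = 59.6431.

59.643 units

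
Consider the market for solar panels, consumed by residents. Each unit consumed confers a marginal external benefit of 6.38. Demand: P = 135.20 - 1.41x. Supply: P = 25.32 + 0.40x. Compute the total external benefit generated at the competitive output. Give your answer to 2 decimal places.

Market equilibrium (private): 25.32 + 0.40x = 135.20 - 1.41x → x_m = 60.7072.
Total external benefit = MEB × x_m = 6.38 × 60.7072 = 387.3119.

387.31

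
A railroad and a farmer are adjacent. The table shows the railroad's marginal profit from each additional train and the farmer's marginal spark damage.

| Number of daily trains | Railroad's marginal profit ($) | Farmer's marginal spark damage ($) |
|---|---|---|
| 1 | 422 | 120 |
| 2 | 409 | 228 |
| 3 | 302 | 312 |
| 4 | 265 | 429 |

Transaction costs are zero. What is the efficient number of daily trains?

Bargaining reaches the level where marginal profit last exceeds marginal spark damage.
That holds through level 2 (409 ≥ 228) but not at 3 (302 < 312).

2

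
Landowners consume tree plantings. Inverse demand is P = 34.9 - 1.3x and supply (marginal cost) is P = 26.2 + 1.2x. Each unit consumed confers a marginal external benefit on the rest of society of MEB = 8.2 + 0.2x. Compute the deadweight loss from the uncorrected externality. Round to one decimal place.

Market equilibrium (private): 26.2 + 1.2x = 34.9 - 1.3x → x_m = 3.4800.
Social marginal benefit = demand + MEB = 43.1 - 1.1x.
Set SMB = MC: 43.1 - 1.1x = 26.2 + 1.2x → x* = 7.3478.
Height of the DWL triangle at x_m is SMB(x_m) − MC(x_m) = MEB(x_m) = 8.8960.
DWL = ½ × 3.8678 × 8.8960 = 17.2040.

DWL = 17.2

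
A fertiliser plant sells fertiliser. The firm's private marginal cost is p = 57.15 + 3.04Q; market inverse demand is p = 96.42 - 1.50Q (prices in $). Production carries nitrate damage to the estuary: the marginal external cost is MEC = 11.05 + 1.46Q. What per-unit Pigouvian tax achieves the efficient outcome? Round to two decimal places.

Social marginal cost = private MC + MEC = 68.20 + 4.50Q.
Set SMC = demand: 68.20 + 4.50Q = 96.42 - 1.50Q → Q* = 4.7033.
The Pigouvian tax equals MEC at Q*: 11.05 + 1.46×4.7033 = 17.9168.

tax = $17.92 per unit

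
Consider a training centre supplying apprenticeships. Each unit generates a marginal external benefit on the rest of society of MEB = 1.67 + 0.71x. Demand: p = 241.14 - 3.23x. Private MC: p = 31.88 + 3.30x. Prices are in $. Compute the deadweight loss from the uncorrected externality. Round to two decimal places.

Market equilibrium (private): 31.88 + 3.30x = 241.14 - 3.23x → x_m = 32.0459.
Social marginal cost = private MC − MEB = 30.21 + 2.59x.
Set SMC = demand: 30.21 + 2.59x = 241.14 - 3.23x → x* = 36.2423.
Height of the DWL triangle at x_m is demand(x_m) − SMC(x_m) = MEB(x_m) = 24.4226.
DWL = ½ × 4.1964 × 24.4226 = 51.2435.

DWL = $51.24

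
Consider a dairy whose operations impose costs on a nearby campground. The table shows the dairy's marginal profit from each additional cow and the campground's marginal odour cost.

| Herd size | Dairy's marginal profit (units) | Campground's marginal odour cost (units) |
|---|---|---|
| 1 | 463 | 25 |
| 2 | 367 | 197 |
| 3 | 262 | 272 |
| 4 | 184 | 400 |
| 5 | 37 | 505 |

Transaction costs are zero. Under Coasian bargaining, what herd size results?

2

Bargaining reaches the level where marginal profit last exceeds marginal odour cost.
That holds through level 2 (367 ≥ 197) but not at 3 (262 < 272).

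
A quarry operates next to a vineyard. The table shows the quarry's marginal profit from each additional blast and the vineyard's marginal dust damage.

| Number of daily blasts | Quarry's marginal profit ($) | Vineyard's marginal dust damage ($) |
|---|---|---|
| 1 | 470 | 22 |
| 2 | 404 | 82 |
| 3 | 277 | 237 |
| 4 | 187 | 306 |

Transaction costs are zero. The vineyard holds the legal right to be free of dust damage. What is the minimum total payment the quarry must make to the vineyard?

Efficient level: marginal profit ≥ marginal dust damage through level 3, so k* = 3.
With the vineyard holding the right, the quarry must at least compensate total damage at k*: 22 + 82 + 237 = 341.

$341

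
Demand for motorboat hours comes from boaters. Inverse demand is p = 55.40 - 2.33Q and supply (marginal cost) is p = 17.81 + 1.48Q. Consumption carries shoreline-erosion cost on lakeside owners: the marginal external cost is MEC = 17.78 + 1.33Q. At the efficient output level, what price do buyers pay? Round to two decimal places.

P = 46.42

Social marginal benefit = demand − MEC = 37.62 - 3.66Q.
Set SMB = MC: 37.62 - 3.66Q = 17.81 + 1.48Q → Q* = 3.8541.
Consumer price on the demand curve at Q*: 55.40 − 2.33×3.8541 = 46.4199.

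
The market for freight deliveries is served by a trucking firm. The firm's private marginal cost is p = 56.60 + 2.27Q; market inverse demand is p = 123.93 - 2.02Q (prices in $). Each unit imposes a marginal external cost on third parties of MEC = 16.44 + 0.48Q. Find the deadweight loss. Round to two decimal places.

DWL = $60.24

Market equilibrium (private): 56.60 + 2.27Q = 123.93 - 2.02Q → Q_m = 15.6946.
Social marginal cost = private MC + MEC = 73.04 + 2.75Q.
Set SMC = demand: 73.04 + 2.75Q = 123.93 - 2.02Q → Q* = 10.6688.
The loss is the area between SMC and demand from Q* to Q_m; with linear curves that's a triangle of height MEC(Q_m).
DWL = ½ × 5.0258 × 23.9734 = 60.2428.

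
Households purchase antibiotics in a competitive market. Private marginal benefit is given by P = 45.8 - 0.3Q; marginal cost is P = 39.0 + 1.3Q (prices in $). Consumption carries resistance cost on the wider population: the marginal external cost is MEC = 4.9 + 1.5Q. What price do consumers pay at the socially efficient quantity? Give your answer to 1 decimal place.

P = $45.6

Social marginal benefit = demand − MEC = 40.9 - 1.8Q.
Set SMB = MC: 40.9 - 1.8Q = 39.0 + 1.3Q → Q* = 0.6129.
Consumer price on the demand curve at Q*: 45.8 − 0.3×0.6129 = 45.6161.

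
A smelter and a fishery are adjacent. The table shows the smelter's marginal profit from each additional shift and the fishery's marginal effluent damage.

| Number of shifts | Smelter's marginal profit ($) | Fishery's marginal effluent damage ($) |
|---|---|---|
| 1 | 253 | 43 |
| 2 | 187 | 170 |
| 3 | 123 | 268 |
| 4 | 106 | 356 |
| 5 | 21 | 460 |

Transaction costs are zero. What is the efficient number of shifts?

Bargaining reaches the level where marginal profit last exceeds marginal effluent damage.
That holds through level 2 (187 ≥ 170) but not at 3 (123 < 268).

2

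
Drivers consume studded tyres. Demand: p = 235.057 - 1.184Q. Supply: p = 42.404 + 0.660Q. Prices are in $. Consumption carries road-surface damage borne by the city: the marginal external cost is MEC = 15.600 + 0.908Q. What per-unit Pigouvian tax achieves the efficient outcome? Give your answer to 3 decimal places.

Social marginal benefit = demand − MEC = 219.457 - 2.092Q.
Set SMB = MC: 219.457 - 2.092Q = 42.404 + 0.660Q → Q* = 64.3361.
The Pigouvian tax equals MEC at Q*: 15.600 + 0.908×64.3361 = 74.0172.

tax = $74.017 per unit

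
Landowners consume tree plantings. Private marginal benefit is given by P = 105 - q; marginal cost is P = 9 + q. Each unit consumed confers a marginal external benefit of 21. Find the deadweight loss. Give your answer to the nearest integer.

DWL = 110

Market equilibrium (private): 9 + q = 105 - q → q_m = 48.0000.
Social marginal benefit = demand + MEB = 126 - q.
Set SMB = MC: 126 - q = 9 + q → q* = 58.5000.
Height of the DWL triangle at q_m is SMB(q_m) − MC(q_m) = MEB(q_m) = 21.0000.
DWL = ½ × 10.5000 × 21.0000 = 110.2500.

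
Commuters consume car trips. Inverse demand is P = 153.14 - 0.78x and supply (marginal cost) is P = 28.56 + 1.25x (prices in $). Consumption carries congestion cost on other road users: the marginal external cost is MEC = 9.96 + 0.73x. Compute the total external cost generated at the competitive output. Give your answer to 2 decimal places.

Market equilibrium (private): 28.56 + 1.25x = 153.14 - 0.78x → x_m = 61.3695.
Total external cost = ∫₀^{x_m} (9.96 + 0.73x) dx = 9.96×61.3695 + ½×0.73×61.3695² = 1985.9089.

$1985.91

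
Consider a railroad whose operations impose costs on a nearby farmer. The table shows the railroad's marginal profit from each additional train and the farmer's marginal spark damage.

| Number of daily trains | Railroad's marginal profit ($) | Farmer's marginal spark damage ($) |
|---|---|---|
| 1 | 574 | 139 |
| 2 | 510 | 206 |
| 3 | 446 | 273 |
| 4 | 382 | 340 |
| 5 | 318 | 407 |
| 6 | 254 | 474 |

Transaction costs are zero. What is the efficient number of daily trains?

Bargaining reaches the level where marginal profit last exceeds marginal spark damage.
That holds through level 4 (382 ≥ 340) but not at 5 (318 < 407).

4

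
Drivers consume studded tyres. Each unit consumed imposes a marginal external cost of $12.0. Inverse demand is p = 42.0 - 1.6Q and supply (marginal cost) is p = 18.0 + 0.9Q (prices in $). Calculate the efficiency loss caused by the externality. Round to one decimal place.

DWL = $28.8

Market equilibrium (private): 18.0 + 0.9Q = 42.0 - 1.6Q → Q_m = 9.6000.
Social marginal benefit = demand − MEC = 30.0 - 1.6Q.
Set SMB = MC: 30.0 - 1.6Q = 18.0 + 0.9Q → Q* = 4.8000.
Between Q* and Q_m the wedge MC − SMB runs linearly from 0 to MEC(Q_m), so the loss is a triangle.
DWL = ½ × 4.8000 × 12.0000 = 28.8000.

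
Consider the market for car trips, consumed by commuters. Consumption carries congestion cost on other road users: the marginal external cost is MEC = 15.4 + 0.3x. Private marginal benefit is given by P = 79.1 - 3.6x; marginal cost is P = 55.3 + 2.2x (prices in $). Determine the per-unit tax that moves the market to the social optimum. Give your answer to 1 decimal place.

tax = $15.8 per unit

Social marginal benefit = demand − MEC = 63.7 - 3.9x.
Set SMB = MC: 63.7 - 3.9x = 55.3 + 2.2x → x* = 1.3770.
The Pigouvian tax equals MEC at x*: 15.4 + 0.3×1.3770 = 15.8131.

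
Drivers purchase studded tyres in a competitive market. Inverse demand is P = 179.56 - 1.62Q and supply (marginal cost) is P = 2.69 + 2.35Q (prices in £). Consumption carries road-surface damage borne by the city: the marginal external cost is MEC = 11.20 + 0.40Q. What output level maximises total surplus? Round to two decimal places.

Q* = 37.91

Social marginal benefit = demand − MEC = 168.36 - 2.02Q.
Set SMB = MC: 168.36 - 2.02Q = 2.69 + 2.35Q → Q* = 37.9108.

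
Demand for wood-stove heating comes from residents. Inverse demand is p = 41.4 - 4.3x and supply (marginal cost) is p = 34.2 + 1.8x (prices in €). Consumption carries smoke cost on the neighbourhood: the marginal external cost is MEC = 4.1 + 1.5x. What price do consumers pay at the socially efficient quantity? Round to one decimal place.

Social marginal benefit = demand − MEC = 37.3 - 5.8x.
Set SMB = MC: 37.3 - 5.8x = 34.2 + 1.8x → x* = 0.4079.
Consumer price on the demand curve at x*: 41.4 − 4.3×0.4079 = 39.6460.

P = €39.6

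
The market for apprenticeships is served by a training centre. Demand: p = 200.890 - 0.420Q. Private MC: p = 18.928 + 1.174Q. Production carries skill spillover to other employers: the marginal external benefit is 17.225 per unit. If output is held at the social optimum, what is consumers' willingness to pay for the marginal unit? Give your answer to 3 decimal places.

Social marginal cost = private MC − MEB = 1.703 + 1.174Q.
Set SMC = demand: 1.703 + 1.174Q = 200.890 - 0.420Q → Q* = 124.9605.
Consumer price on the demand curve at Q*: 200.890 − 0.420×124.9605 = 148.4066.

P = 148.407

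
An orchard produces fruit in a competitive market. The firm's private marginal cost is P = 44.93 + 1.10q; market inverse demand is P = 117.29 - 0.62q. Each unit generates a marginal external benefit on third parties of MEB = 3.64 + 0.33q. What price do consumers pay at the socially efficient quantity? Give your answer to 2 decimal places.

Social marginal cost = private MC − MEB = 41.29 + 0.77q.
Set SMC = demand: 41.29 + 0.77q = 117.29 - 0.62q → q* = 54.6763.
Consumer price on the demand curve at q*: 117.29 − 0.62×54.6763 = 83.3907.

P = 83.39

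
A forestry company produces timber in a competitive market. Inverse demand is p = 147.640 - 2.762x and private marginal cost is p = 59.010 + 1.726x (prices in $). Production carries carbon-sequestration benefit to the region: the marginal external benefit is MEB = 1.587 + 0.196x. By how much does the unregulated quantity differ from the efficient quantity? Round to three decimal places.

Market equilibrium (private): 59.010 + 1.726x = 147.640 - 2.762x → x_m = 19.7482.
Social marginal cost = private MC − MEB = 57.423 + 1.530x.
Set SMC = demand: 57.423 + 1.530x = 147.640 - 2.762x → x* = 21.0198.
Gap = |19.7482 − 21.0198| = 1.2716.

1.272 units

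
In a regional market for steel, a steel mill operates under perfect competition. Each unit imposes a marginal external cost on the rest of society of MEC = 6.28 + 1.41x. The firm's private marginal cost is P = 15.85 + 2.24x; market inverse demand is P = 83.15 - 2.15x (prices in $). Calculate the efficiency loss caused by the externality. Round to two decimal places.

Market equilibrium (private): 15.85 + 2.24x = 83.15 - 2.15x → x_m = 15.3303.
Social marginal cost = private MC + MEC = 22.13 + 3.65x.
Set SMC = demand: 22.13 + 3.65x = 83.15 - 2.15x → x* = 10.5207.
The loss is the area between SMC and demand from x* to x_m; with linear curves that's a triangle of height MEC(x_m).
DWL = ½ × 4.8096 × 27.8957 = 67.0836.

DWL = $67.08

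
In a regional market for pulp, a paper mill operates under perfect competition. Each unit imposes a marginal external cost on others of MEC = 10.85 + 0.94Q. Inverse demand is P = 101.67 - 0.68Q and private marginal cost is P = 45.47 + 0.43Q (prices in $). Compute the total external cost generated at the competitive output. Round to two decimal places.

Market equilibrium (private): 45.47 + 0.43Q = 101.67 - 0.68Q → Q_m = 50.6306.
Total external cost = ∫₀^{Q_m} (10.85 + 0.94Q) dQ = 10.85×50.6306 + ½×0.94×50.6306² = 1754.1671.

$1754.17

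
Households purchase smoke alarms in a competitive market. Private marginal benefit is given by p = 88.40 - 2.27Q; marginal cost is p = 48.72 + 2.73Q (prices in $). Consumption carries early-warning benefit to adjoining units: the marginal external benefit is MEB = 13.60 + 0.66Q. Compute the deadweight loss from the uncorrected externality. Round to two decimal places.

DWL = $40.88

Market equilibrium (private): 48.72 + 2.73Q = 88.40 - 2.27Q → Q_m = 7.9360.
Social marginal benefit = demand + MEB = 102.00 - 1.61Q.
Set SMB = MC: 102.00 - 1.61Q = 48.72 + 2.73Q → Q* = 12.2765.
Between Q* and Q_m the wedge SMB − MC runs linearly from 0 to MEB(Q_m), so the loss is a triangle.
DWL = ½ × 4.3405 × 18.8378 = 40.8827.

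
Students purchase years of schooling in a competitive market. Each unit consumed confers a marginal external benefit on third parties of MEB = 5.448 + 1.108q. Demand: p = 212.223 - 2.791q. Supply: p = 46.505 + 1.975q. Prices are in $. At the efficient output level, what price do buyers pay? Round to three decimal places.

Social marginal benefit = demand + MEB = 217.671 - 1.683q.
Set SMB = MC: 217.671 - 1.683q = 46.505 + 1.975q → q* = 46.7922.
Consumer price on the demand curve at q*: 212.223 − 2.791×46.7922 = 81.6260.

P = $81.626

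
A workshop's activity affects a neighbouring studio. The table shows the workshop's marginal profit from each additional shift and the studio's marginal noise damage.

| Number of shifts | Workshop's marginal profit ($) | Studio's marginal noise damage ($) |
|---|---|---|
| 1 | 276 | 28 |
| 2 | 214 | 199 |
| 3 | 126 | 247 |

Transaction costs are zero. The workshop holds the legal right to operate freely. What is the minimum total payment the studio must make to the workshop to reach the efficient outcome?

Left alone the workshop would choose level 3 (marginal profit stays positive).
Efficient level: k* = 2 (marginal profit ≥ marginal noise damage through 2).
The studio must at least cover the workshop's forgone profit from cutting 3→2: 126 = 126.

$126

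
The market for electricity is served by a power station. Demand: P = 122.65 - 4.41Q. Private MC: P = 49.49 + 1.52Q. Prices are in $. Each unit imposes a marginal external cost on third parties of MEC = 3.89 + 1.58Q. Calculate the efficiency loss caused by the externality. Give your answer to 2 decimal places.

Market equilibrium (private): 49.49 + 1.52Q = 122.65 - 4.41Q → Q_m = 12.3373.
Social marginal cost = private MC + MEC = 53.38 + 3.10Q.
Set SMC = demand: 53.38 + 3.10Q = 122.65 - 4.41Q → Q* = 9.2237.
Between Q* and Q_m the wedge SMC − demand runs linearly from 0 to MEC(Q_m), so the loss is a triangle.
DWL = ½ × 3.1136 × 23.3829 = 36.4025.

DWL = $36.40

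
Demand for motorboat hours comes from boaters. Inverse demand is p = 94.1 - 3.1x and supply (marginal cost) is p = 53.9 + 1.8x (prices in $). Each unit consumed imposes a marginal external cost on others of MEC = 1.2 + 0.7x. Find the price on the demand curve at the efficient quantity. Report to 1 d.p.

Social marginal benefit = demand − MEC = 92.9 - 3.8x.
Set SMB = MC: 92.9 - 3.8x = 53.9 + 1.8x → x* = 6.9643.
Consumer price on the demand curve at x*: 94.1 − 3.1×6.9643 = 72.5107.

P = $72.5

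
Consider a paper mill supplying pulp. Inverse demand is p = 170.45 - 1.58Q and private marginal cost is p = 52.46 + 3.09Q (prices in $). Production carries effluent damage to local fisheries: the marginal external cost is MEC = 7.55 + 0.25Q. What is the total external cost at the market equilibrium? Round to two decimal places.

Market equilibrium (private): 52.46 + 3.09Q = 170.45 - 1.58Q → Q_m = 25.2655.
Total external cost = ∫₀^{Q_m} (7.55 + 0.25Q) dQ = 7.55×25.2655 + ½×0.25×25.2655² = 270.5477.

$270.55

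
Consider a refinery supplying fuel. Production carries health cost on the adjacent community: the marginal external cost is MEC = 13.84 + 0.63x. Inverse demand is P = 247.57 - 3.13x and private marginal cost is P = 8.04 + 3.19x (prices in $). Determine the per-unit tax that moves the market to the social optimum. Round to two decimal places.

tax = $34.30 per unit

Social marginal cost = private MC + MEC = 21.88 + 3.82x.
Set SMC = demand: 21.88 + 3.82x = 247.57 - 3.13x → x* = 32.4734.
The Pigouvian tax equals MEC at x*: 13.84 + 0.63×32.4734 = 34.2982.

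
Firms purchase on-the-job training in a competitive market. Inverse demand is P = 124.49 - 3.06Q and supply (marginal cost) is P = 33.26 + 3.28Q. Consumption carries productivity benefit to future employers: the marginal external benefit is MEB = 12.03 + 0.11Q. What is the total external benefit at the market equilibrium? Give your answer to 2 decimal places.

184.50

Market equilibrium (private): 33.26 + 3.28Q = 124.49 - 3.06Q → Q_m = 14.3896.
Total external benefit = ∫₀^{Q_m} (12.03 + 0.11Q) dQ = 12.03×14.3896 + ½×0.11×14.3896² = 184.4952.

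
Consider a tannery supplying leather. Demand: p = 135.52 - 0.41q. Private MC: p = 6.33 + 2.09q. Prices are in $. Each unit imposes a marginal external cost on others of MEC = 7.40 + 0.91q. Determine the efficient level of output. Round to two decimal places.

q* = 35.72

Social marginal cost = private MC + MEC = 13.73 + 3.00q.
Set SMC = demand: 13.73 + 3.00q = 135.52 - 0.41q → q* = 35.7155.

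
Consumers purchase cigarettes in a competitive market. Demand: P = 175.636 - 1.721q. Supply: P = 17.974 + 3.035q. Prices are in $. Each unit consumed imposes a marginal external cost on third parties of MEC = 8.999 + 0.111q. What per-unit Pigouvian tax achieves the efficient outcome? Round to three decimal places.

Social marginal benefit = demand − MEC = 166.637 - 1.832q.
Set SMB = MC: 166.637 - 1.832q = 17.974 + 3.035q → q* = 30.5451.
The Pigouvian tax equals MEC at q*: 8.999 + 0.111×30.5451 = 12.3895.

tax = $12.390 per unit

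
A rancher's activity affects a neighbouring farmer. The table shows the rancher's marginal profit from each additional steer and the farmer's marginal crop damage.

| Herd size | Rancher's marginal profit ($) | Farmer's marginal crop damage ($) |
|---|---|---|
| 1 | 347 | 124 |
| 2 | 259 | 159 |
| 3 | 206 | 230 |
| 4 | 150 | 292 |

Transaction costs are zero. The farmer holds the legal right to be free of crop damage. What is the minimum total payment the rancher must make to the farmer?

Efficient level: marginal profit ≥ marginal crop damage through level 2, so k* = 2.
With the farmer holding the right, the rancher must at least compensate total damage at k*: 124 + 159 = 283.

$283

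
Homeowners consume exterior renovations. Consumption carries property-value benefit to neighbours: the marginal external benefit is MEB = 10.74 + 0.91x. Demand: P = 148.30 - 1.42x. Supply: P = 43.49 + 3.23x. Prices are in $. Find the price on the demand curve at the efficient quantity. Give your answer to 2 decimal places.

P = $104.43

Social marginal benefit = demand + MEB = 159.04 - 0.51x.
Set SMB = MC: 159.04 - 0.51x = 43.49 + 3.23x → x* = 30.8957.
Consumer price on the demand curve at x*: 148.30 − 1.42×30.8957 = 104.4281.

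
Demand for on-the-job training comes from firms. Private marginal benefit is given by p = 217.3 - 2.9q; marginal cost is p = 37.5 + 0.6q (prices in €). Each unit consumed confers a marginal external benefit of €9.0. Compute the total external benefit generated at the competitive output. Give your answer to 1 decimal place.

Market equilibrium (private): 37.5 + 0.6q = 217.3 - 2.9q → q_m = 51.3714.
Total external benefit = MEB × q_m = 9.0 × 51.3714 = 462.3426.

€462.3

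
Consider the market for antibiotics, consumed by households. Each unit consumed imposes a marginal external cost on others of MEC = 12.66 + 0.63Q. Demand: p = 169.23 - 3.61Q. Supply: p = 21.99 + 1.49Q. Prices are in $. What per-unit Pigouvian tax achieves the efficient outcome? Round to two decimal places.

Social marginal benefit = demand − MEC = 156.57 - 4.24Q.
Set SMB = MC: 156.57 - 4.24Q = 21.99 + 1.49Q → Q* = 23.4869.
The Pigouvian tax equals MEC at Q*: 12.66 + 0.63×23.4869 = 27.4567.

tax = $27.46 per unit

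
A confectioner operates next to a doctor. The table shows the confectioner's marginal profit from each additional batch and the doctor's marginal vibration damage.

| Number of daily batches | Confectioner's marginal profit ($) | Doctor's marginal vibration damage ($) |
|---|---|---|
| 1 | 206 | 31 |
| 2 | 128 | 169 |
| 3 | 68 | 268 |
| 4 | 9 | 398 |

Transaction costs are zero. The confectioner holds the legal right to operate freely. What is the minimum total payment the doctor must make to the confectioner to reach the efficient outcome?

$205

Left alone the confectioner would choose level 4 (marginal profit stays positive).
Efficient level: k* = 1 (marginal profit ≥ marginal vibration damage through 1).
The doctor must at least cover the confectioner's forgone profit from cutting 4→1: 128 + 68 + 9 = 205.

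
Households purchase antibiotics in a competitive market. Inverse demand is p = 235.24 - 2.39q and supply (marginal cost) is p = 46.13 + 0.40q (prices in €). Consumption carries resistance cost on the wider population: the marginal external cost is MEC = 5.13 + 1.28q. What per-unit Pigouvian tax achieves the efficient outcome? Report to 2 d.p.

Social marginal benefit = demand − MEC = 230.11 - 3.67q.
Set SMB = MC: 230.11 - 3.67q = 46.13 + 0.40q → q* = 45.2039.
The Pigouvian tax equals MEC at q*: 5.13 + 1.28×45.2039 = 62.9910.

tax = €62.99 per unit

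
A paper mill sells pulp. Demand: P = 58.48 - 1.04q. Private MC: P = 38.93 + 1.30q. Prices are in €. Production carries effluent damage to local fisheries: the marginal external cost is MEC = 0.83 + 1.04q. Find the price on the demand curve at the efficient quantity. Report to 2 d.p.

P = €52.72

Social marginal cost = private MC + MEC = 39.76 + 2.34q.
Set SMC = demand: 39.76 + 2.34q = 58.48 - 1.04q → q* = 5.5385.
Consumer price on the demand curve at q*: 58.48 − 1.04×5.5385 = 52.7200.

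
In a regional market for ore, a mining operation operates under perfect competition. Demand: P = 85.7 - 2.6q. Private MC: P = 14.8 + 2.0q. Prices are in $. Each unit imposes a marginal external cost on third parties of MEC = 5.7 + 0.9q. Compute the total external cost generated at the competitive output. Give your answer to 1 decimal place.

Market equilibrium (private): 14.8 + 2.0q = 85.7 - 2.6q → q_m = 15.4130.
Total external cost = ∫₀^{q_m} (5.7 + 0.9q) dq = 5.7×15.4130 + ½×0.9×15.4130² = 194.7564.

$194.8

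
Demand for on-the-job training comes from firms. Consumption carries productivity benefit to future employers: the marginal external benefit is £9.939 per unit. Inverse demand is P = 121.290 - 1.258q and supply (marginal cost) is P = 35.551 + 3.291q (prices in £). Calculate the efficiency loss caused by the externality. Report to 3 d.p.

DWL = £10.858

Market equilibrium (private): 35.551 + 3.291q = 121.290 - 1.258q → q_m = 18.8479.
Social marginal benefit = demand + MEB = 131.229 - 1.258q.
Set SMB = MC: 131.229 - 1.258q = 35.551 + 3.291q → q* = 21.0328.
Height of the DWL triangle at q_m is SMB(q_m) − MC(q_m) = MEB(q_m) = 9.9390.
DWL = ½ × 2.1849 × 9.9390 = 10.8579.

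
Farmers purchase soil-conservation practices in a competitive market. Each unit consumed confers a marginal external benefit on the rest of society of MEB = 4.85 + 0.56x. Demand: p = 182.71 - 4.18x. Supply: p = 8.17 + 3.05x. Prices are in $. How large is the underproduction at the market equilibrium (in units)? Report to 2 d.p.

Market equilibrium (private): 8.17 + 3.05x = 182.71 - 4.18x → x_m = 24.1411.
Social marginal benefit = demand + MEB = 187.56 - 3.62x.
Set SMB = MC: 187.56 - 3.62x = 8.17 + 3.05x → x* = 26.8951.
Gap = |24.1411 − 26.8951| = 2.7540.

2.75 units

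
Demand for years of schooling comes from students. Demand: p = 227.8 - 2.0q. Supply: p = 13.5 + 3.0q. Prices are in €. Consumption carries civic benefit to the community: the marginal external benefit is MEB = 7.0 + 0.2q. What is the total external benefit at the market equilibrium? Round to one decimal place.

Market equilibrium (private): 13.5 + 3.0q = 227.8 - 2.0q → q_m = 42.8600.
Total external benefit = ∫₀^{q_m} (7.0 + 0.2q) dq = 7.0×42.8600 + ½×0.2×42.8600² = 483.7180.

€483.7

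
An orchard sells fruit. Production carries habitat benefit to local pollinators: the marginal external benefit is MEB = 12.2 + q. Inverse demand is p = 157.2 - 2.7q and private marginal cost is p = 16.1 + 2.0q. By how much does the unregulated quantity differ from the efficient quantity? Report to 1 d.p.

11.4 units

Market equilibrium (private): 16.1 + 2.0q = 157.2 - 2.7q → q_m = 30.0213.
Social marginal cost = private MC − MEB = 3.9 + q.
Set SMC = demand: 3.9 + q = 157.2 - 2.7q → q* = 41.4324.
Gap = |30.0213 − 41.4324| = 11.4111.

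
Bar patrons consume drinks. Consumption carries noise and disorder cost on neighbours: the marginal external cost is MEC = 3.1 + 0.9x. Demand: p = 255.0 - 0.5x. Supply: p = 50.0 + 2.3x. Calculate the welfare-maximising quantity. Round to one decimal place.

x* = 54.6

Social marginal benefit = demand − MEC = 251.9 - 1.4x.
Set SMB = MC: 251.9 - 1.4x = 50.0 + 2.3x → x* = 54.5676.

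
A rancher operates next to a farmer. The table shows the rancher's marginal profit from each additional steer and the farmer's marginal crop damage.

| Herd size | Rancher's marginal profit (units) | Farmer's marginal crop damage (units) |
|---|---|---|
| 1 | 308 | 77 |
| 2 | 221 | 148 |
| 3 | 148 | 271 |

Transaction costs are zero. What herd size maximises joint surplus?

2

Bargaining reaches the level where marginal profit last exceeds marginal crop damage.
That holds through level 2 (221 ≥ 148) but not at 3 (148 < 271).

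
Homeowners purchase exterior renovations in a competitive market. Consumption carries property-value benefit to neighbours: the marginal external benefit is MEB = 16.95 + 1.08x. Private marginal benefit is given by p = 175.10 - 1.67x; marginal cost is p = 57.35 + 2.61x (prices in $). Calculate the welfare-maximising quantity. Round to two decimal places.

Social marginal benefit = demand + MEB = 192.05 - 0.59x.
Set SMB = MC: 192.05 - 0.59x = 57.35 + 2.61x → x* = 42.0938.

x* = 42.09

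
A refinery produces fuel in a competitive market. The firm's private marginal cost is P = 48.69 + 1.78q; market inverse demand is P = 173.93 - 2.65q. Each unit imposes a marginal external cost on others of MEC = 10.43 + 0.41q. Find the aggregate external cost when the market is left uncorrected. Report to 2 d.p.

Market equilibrium (private): 48.69 + 1.78q = 173.93 - 2.65q → q_m = 28.2709.
Total external cost = ∫₀^{q_m} (10.43 + 0.41q) dq = 10.43×28.2709 + ½×0.41×28.2709² = 458.7105.

458.71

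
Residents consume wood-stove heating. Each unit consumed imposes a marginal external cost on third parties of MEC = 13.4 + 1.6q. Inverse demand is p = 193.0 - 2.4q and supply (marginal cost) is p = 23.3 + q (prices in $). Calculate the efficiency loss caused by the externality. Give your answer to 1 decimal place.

DWL = $869.7

Market equilibrium (private): 23.3 + q = 193.0 - 2.4q → q_m = 49.9118.
Social marginal benefit = demand − MEC = 179.6 - 4.0q.
Set SMB = MC: 179.6 - 4.0q = 23.3 + q → q* = 31.2600.
The loss is the area between SMB and MC from q* to q_m; with linear curves that's a triangle of height MEC(q_m).
DWL = ½ × 18.6518 × 93.2588 = 869.7222.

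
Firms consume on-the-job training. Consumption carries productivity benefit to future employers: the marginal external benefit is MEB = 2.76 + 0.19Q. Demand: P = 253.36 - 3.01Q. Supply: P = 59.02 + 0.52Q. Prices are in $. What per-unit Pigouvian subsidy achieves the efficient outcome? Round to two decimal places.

subsidy = $13.97 per unit

Social marginal benefit = demand + MEB = 256.12 - 2.82Q.
Set SMB = MC: 256.12 - 2.82Q = 59.02 + 0.52Q → Q* = 59.0120.
The Pigouvian subsidy equals MEB at Q*: 2.76 + 0.19×59.0120 = 13.9723.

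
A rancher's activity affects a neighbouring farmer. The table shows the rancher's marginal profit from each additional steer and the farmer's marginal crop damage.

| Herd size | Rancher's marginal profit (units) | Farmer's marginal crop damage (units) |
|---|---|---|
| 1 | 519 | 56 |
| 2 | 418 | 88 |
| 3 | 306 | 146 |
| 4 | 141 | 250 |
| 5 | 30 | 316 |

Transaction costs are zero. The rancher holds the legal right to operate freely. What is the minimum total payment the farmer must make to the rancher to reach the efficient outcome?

171

Left alone the rancher would choose level 5 (marginal profit stays positive).
Efficient level: k* = 3 (marginal profit ≥ marginal crop damage through 3).
The farmer must at least cover the rancher's forgone profit from cutting 5→3: 141 + 30 = 171.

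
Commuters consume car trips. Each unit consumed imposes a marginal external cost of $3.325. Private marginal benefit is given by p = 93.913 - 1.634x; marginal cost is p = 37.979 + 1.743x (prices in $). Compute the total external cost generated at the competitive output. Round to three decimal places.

$55.073

Market equilibrium (private): 37.979 + 1.743x = 93.913 - 1.634x → x_m = 16.5632.
Total external cost = MEC × x_m = 3.325 × 16.5632 = 55.0726.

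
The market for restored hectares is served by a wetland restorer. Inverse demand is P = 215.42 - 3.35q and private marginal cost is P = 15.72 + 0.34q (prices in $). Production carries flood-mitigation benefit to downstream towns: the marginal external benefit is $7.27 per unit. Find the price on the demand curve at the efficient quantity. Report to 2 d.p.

P = $27.52

Social marginal cost = private MC − MEB = 8.45 + 0.34q.
Set SMC = demand: 8.45 + 0.34q = 215.42 - 3.35q → q* = 56.0894.
Consumer price on the demand curve at q*: 215.42 − 3.35×56.0894 = 27.5205.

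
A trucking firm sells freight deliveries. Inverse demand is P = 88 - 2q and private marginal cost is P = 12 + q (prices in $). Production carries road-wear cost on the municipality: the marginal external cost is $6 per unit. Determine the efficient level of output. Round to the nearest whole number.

Social marginal cost = private MC + MEC = 18 + q.
Set SMC = demand: 18 + q = 88 - 2q → q* = 23.3333.

q* = 23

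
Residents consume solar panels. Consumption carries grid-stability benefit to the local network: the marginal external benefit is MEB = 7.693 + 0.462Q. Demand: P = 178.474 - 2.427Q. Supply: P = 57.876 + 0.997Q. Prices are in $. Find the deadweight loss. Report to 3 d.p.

DWL = $96.950

Market equilibrium (private): 57.876 + 0.997Q = 178.474 - 2.427Q → Q_m = 35.2214.
Social marginal benefit = demand + MEB = 186.167 - 1.965Q.
Set SMB = MC: 186.167 - 1.965Q = 57.876 + 0.997Q → Q* = 43.3123.
Height of the DWL triangle at Q_m is SMB(Q_m) − MC(Q_m) = MEB(Q_m) = 23.9653.
DWL = ½ × 8.0909 × 23.9653 = 96.9504.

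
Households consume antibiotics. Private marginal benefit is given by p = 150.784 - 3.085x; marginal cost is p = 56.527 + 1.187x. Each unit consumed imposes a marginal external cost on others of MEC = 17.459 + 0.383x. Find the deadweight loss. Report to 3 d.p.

DWL = 72.105

Market equilibrium (private): 56.527 + 1.187x = 150.784 - 3.085x → x_m = 22.0639.
Social marginal benefit = demand − MEC = 133.325 - 3.468x.
Set SMB = MC: 133.325 - 3.468x = 56.527 + 1.187x → x* = 16.4980.
The loss is the area between SMB and MC from x* to x_m; with linear curves that's a triangle of height MEC(x_m).
DWL = ½ × 5.5659 × 25.9095 = 72.1048.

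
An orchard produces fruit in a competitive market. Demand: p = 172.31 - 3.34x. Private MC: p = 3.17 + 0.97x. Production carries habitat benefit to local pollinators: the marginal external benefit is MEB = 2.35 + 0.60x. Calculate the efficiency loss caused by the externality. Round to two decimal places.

Market equilibrium (private): 3.17 + 0.97x = 172.31 - 3.34x → x_m = 39.2436.
Social marginal cost = private MC − MEB = 0.82 + 0.37x.
Set SMC = demand: 0.82 + 0.37x = 172.31 - 3.34x → x* = 46.2237.
The welfare-loss triangle has base |x_m − x*| and height MEB(x_m) (the vertical gap between SMC and demand is zero at x* and MEB at x_m).
DWL = ½ × 6.9801 × 25.8962 = 90.3790.

DWL = 90.38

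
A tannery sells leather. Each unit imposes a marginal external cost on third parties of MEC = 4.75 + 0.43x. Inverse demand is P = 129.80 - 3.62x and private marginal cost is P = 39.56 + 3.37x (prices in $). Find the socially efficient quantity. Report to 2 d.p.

Social marginal cost = private MC + MEC = 44.31 + 3.80x.
Set SMC = demand: 44.31 + 3.80x = 129.80 - 3.62x → x* = 11.5216.

x* = 11.52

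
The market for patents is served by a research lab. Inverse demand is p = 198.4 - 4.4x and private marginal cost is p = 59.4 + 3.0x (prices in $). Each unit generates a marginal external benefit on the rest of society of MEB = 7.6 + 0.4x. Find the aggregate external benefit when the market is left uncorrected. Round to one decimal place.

$213.3

Market equilibrium (private): 59.4 + 3.0x = 198.4 - 4.4x → x_m = 18.7838.
Total external benefit = ∫₀^{x_m} (7.6 + 0.4x) dx = 7.6×18.7838 + ½×0.4×18.7838² = 213.3231.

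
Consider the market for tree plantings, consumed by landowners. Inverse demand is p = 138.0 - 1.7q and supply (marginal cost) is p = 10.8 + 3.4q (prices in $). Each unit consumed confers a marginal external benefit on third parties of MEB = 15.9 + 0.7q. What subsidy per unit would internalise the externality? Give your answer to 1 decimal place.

subsidy = $38.7 per unit

Social marginal benefit = demand + MEB = 153.9 - q.
Set SMB = MC: 153.9 - q = 10.8 + 3.4q → q* = 32.5227.
The Pigouvian subsidy equals MEB at q*: 15.9 + 0.7×32.5227 = 38.6659.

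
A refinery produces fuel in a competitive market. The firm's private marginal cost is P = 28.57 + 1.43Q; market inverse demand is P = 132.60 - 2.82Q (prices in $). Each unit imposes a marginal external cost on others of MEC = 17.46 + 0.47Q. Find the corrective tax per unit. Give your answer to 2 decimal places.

Social marginal cost = private MC + MEC = 46.03 + 1.90Q.
Set SMC = demand: 46.03 + 1.90Q = 132.60 - 2.82Q → Q* = 18.3411.
The Pigouvian tax equals MEC at Q*: 17.46 + 0.47×18.3411 = 26.0803.

tax = $26.08 per unit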